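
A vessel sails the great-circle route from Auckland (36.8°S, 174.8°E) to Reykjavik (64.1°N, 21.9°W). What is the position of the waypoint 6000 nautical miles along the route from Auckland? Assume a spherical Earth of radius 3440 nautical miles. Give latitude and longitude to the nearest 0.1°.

Convert each endpoint to a unit vector on the sphere (x = cos φ cos λ, y = cos φ sin λ, z = sin φ).
The central angle between the endpoints is δ = arccos(p₁·p₂) ≈ 2.634 rad (150.9°). The total great-circle distance is δ·R ≈ 2.634 × 3440 ≈ 9061 nmi, so the target fraction is f = 6000/9061 ≈ 0.662.
Interpolate at f ≈ 0.662 with slerp weights a = sin((1−f)δ)/sin δ ≈ 1.598, b = sin(fδ)/sin δ ≈ 2.026.
p = a·p₁ + b·p₂ ≈ (-0.453, -0.214, 0.865); φ = arcsin(p_z) ≈ 59.92°, λ = atan2(p_y, p_x) ≈ -154.71°.

≈ (59.9°N, 154.7°W)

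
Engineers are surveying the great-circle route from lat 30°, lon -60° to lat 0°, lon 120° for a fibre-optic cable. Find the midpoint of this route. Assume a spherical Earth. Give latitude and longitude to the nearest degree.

≈ lat 75°, lon 120°

Write both endpoints as unit vectors p₁, p₂ with components (cos φ cos λ, cos φ sin λ, sin φ).
The central angle between the endpoints is δ = arccos(p₁·p₂) ≈ 2.618 rad (150.0°).
Interpolate at f = 1/2 with slerp weights a = sin((1−f)δ)/sin δ ≈ 1.932, b = sin(fδ)/sin δ ≈ 1.932.
p = a·p₁ + b·p₂ ≈ (-0.129, 0.224, 0.966); φ = arcsin(p_z) ≈ 75.00°, λ = atan2(p_y, p_x) ≈ 120.00°.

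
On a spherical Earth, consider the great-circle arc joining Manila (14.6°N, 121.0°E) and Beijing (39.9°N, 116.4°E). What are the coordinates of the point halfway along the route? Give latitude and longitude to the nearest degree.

≈ 27°N, 119°E

Write both endpoints as unit vectors p₁, p₂ with components (cos φ cos λ, cos φ sin λ, sin φ).
The central angle between the endpoints is δ = arccos(p₁·p₂) ≈ 0.447 rad (25.6°).
Interpolate at f = 1/2 with slerp weights a = sin((1−f)δ)/sin δ ≈ 0.513, b = sin(fδ)/sin δ ≈ 0.513.
p = a·p₁ + b·p₂ ≈ (-0.430, 0.778, 0.458); φ = arcsin(p_z) ≈ 27.27°, λ = atan2(p_y, p_x) ≈ 118.97°.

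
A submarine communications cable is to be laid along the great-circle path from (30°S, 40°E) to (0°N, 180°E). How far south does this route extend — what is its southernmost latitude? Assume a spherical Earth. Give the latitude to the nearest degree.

The great circle lies in the plane with unit normal n̂ = (p₁ × p₂)/|p₁ × p₂|.
Here n̂_z ≈ +0.744; the vertex latitude is φ_max = arccos|n̂_z| ≈ 41.9°.

≈ 42°S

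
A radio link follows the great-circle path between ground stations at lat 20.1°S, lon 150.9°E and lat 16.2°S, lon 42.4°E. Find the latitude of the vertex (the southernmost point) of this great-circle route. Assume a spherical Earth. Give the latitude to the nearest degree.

The great circle lies in the plane with unit normal n̂ = (p₁ × p₂)/|p₁ × p₂|.
Here n̂_z ≈ -0.871; the vertex latitude is φ_max = arccos|n̂_z| ≈ 29.4°.
Check via Clairaut: cos φ_max = |cos φ₁| · sin C = cos(20.1°)·sin(111.9°) ≈ 0.871, again giving ≈ 29.4°.

≈ 29°S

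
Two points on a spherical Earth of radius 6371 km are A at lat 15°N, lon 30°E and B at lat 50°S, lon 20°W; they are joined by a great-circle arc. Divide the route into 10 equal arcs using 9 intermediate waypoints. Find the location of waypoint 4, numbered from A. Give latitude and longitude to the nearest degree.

Convert each endpoint to a unit vector on the sphere (x = cos φ cos λ, y = cos φ sin λ, z = sin φ).
The central angle between the endpoints is δ = arccos(p₁·p₂) ≈ 1.369 rad (78.4°).
Interpolate at f = 4/10 with slerp weights a = sin((1−f)δ)/sin δ ≈ 0.747, b = sin(fδ)/sin δ ≈ 0.531.
p = a·p₁ + b·p₂ ≈ (0.946, 0.244, -0.214); φ = arcsin(p_z) ≈ -12.34°, λ = atan2(p_y, p_x) ≈ 14.47°.

≈ lat 12°S, lon 14°E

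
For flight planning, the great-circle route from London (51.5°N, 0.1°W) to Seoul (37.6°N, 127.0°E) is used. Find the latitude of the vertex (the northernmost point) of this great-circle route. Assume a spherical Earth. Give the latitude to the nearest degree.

≈ 66°N

The great circle lies in the plane with unit normal n̂ = (p₁ × p₂)/|p₁ × p₂|.
Here n̂_z ≈ +0.400; the vertex latitude is φ_max = arccos|n̂_z| ≈ 66.4°.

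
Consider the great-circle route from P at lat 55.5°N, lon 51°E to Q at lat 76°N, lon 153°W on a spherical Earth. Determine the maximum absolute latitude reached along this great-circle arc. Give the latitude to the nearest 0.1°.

The great circle lies in the plane with unit normal n̂ = (p₁ × p₂)/|p₁ × p₂|.
Here n̂_z ≈ +0.075; the vertex latitude is φ_max = arccos|n̂_z| ≈ 85.7°.

≈ 85.7°N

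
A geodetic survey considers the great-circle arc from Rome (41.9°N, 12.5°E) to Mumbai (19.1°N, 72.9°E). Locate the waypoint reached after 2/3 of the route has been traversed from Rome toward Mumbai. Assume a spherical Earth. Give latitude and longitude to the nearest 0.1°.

≈ 29.7°N, 56.2°E

The haversine formula gives a central angle δ ≈ 0.969 rad (55.5°) between the endpoints.
Interpolate at f = 2/3 with slerp weights a = sin((1−f)δ)/sin δ ≈ 0.385, b = sin(fδ)/sin δ ≈ 0.730.
p = a·p₁ + b·p₂ ≈ (0.483, 0.722, 0.496); φ = arcsin(p_z) ≈ 29.75°, λ = atan2(p_y, p_x) ≈ 56.22°.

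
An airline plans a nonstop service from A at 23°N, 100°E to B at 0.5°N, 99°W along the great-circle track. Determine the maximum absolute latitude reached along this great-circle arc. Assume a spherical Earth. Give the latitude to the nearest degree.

The great circle lies in the plane with unit normal n̂ = (p₁ × p₂)/|p₁ × p₂|.
Here n̂_z ≈ +0.601; the vertex latitude is φ_max = arccos|n̂_z| ≈ 53.0°.
Check via Clairaut: cos φ_max = |cos φ₁| · sin C = cos(23.0°)·sin(40.8°) ≈ 0.601, again giving ≈ 53.0°.

≈ 53°N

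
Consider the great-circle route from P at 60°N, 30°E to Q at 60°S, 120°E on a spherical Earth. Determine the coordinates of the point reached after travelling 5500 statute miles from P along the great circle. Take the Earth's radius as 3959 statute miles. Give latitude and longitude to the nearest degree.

≈ 10°S, 79°E

Write both endpoints as unit vectors p₁, p₂ with components (cos φ cos λ, cos φ sin λ, sin φ).
The central angle between the endpoints is δ = arccos(p₁·p₂) ≈ 2.419 rad (138.6°). The total great-circle distance is δ·R ≈ 2.419 × 3959 ≈ 9576 mi, so the target fraction is f = 5500/9576 ≈ 0.574.
Interpolate at f ≈ 0.574 with slerp weights a = sin((1−f)δ)/sin δ ≈ 1.296, b = sin(fδ)/sin δ ≈ 1.487.
p = a·p₁ + b·p₂ ≈ (0.189, 0.968, -0.166); φ = arcsin(p_z) ≈ -9.53°, λ = atan2(p_y, p_x) ≈ 78.93°.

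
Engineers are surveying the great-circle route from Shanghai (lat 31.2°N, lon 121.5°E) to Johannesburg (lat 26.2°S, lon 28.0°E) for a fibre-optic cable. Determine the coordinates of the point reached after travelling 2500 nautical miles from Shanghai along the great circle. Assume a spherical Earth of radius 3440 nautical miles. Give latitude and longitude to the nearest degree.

≈ lat 10°N, lon 82°E

Convert each endpoint to a unit vector on the sphere (x = cos φ cos λ, y = cos φ sin λ, z = sin φ).
The central angle between the endpoints is δ = arccos(p₁·p₂) ≈ 1.850 rad (106.0°). The total great-circle distance is δ·R ≈ 1.850 × 3440 ≈ 6364 nmi, so the target fraction is f = 2500/6364 ≈ 0.393.
Interpolate at f ≈ 0.393 with slerp weights a = sin((1−f)δ)/sin δ ≈ 0.938, b = sin(fδ)/sin δ ≈ 0.691.
p = a·p₁ + b·p₂ ≈ (0.128, 0.975, 0.181); φ = arcsin(p_z) ≈ 10.41°, λ = atan2(p_y, p_x) ≈ 82.50°.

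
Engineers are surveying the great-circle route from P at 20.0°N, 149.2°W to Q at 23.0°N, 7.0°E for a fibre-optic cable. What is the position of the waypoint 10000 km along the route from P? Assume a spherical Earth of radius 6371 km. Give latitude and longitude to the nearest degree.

Convert each endpoint to a unit vector on the sphere (x = cos φ cos λ, y = cos φ sin λ, z = sin φ).
The central angle between the endpoints is δ = arccos(p₁·p₂) ≈ 2.289 rad (131.1°). The total great-circle distance is δ·R ≈ 2.289 × 6371 ≈ 14581 km, so the target fraction is f = 10000/14581 ≈ 0.686.
Interpolate at f ≈ 0.686 with slerp weights a = sin((1−f)δ)/sin δ ≈ 0.875, b = sin(fδ)/sin δ ≈ 1.328.
p = a·p₁ + b·p₂ ≈ (0.507, -0.272, 0.818); φ = arcsin(p_z) ≈ 54.87°, λ = atan2(p_y, p_x) ≈ -28.19°.

≈ 55°N, 28°W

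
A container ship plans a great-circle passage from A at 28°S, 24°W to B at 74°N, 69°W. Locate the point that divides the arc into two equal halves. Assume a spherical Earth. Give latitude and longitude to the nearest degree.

≈ 24°N, 34°W

From cos δ = sin φ₁ sin φ₂ + cos φ₁ cos φ₂ cos Δλ, the central angle is δ ≈ 1.854 rad (106.2°).
Interpolate at f = 1/2 with slerp weights a = sin((1−f)δ)/sin δ ≈ 0.833, b = sin(fδ)/sin δ ≈ 0.833.
p = a·p₁ + b·p₂ ≈ (0.754, -0.513, 0.410); φ = arcsin(p_z) ≈ 24.18°, λ = atan2(p_y, p_x) ≈ -34.25°.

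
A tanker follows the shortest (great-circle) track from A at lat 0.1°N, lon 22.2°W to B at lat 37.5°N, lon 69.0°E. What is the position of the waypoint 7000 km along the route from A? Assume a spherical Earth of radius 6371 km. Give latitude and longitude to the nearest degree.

≈ lat 33°N, lon 35°E

The haversine formula gives a central angle δ ≈ 1.586 rad (90.9°) between the endpoints. The total great-circle distance is δ·R ≈ 1.586 × 6371 ≈ 10107 km, so the target fraction is f = 7000/10107 ≈ 0.693.
Interpolate at f ≈ 0.693 with slerp weights a = sin((1−f)δ)/sin δ ≈ 0.469, b = sin(fδ)/sin δ ≈ 0.891.
p = a·p₁ + b·p₂ ≈ (0.687, 0.483, 0.543); φ = arcsin(p_z) ≈ 32.89°, λ = atan2(p_y, p_x) ≈ 35.09°.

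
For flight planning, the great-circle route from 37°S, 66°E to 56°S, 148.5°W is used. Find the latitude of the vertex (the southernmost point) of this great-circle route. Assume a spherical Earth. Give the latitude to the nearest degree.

The great circle lies in the plane with unit normal n̂ = (p₁ × p₂)/|p₁ × p₂|.
Here n̂_z ≈ +0.255; the vertex latitude is φ_max = arccos|n̂_z| ≈ 75.2°.

≈ 75°S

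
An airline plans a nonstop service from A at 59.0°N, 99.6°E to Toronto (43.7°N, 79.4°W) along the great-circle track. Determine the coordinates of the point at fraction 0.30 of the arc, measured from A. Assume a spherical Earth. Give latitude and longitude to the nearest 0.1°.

Convert each endpoint to a unit vector on the sphere (x = cos φ cos λ, y = cos φ sin λ, z = sin φ).
The central angle between the endpoints is δ = arccos(p₁·p₂) ≈ 1.349 rad (77.3°).
Interpolate at f = 0.30 with slerp weights a = sin((1−f)δ)/sin δ ≈ 0.830, b = sin(fδ)/sin δ ≈ 0.404.
p = a·p₁ + b·p₂ ≈ (-0.018, 0.135, 0.991); φ = arcsin(p_z) ≈ 82.18°, λ = atan2(p_y, p_x) ≈ 97.45°.

≈ 82.2°N, 97.5°E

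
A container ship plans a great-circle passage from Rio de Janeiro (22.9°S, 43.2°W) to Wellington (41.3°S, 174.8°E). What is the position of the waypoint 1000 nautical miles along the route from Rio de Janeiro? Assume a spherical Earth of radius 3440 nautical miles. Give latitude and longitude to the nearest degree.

≈ 37°S, 53°W

The haversine formula gives a central angle δ ≈ 1.863 rad (106.8°) between the endpoints. The total great-circle distance is δ·R ≈ 1.863 × 3440 ≈ 6410 nmi, so the target fraction is f = 1000/6410 ≈ 0.156.
Interpolate at f ≈ 0.156 with slerp weights a = sin((1−f)δ)/sin δ ≈ 1.044, b = sin(fδ)/sin δ ≈ 0.299.
p = a·p₁ + b·p₂ ≈ (0.477, -0.638, -0.604); φ = arcsin(p_z) ≈ -37.16°, λ = atan2(p_y, p_x) ≈ -53.20°.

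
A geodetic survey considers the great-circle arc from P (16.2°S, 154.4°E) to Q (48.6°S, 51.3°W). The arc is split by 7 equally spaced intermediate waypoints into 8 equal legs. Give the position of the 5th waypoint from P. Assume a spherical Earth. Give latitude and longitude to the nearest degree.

The haversine formula gives a central angle δ ≈ 1.942 rad (111.3°) between the endpoints.
Interpolate at f = 5/8 with slerp weights a = sin((1−f)δ)/sin δ ≈ 0.714, b = sin(fδ)/sin δ ≈ 1.006.
p = a·p₁ + b·p₂ ≈ (-0.203, -0.223, -0.954); φ = arcsin(p_z) ≈ -72.47°, λ = atan2(p_y, p_x) ≈ -132.35°.

≈ (72°S, 132°W)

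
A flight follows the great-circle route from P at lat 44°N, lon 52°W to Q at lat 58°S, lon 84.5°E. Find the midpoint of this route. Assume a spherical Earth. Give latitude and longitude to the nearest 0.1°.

From cos δ = sin φ₁ sin φ₂ + cos φ₁ cos φ₂ cos Δλ, the central angle is δ ≈ 2.617 rad (150.0°).
Interpolate at f = 1/2 with slerp weights a = sin((1−f)δ)/sin δ ≈ 1.929, b = sin(fδ)/sin δ ≈ 1.929.
p = a·p₁ + b·p₂ ≈ (0.952, -0.076, -0.296); φ = arcsin(p_z) ≈ -17.21°, λ = atan2(p_y, p_x) ≈ -4.56°.

≈ lat 17.2°S, lon 4.6°W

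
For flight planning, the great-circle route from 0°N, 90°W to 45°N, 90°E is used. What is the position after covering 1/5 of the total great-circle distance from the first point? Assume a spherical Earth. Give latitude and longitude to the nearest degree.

From cos δ = sin φ₁ sin φ₂ + cos φ₁ cos φ₂ cos Δλ, the central angle is δ ≈ 2.356 rad (135.0°).
Interpolate at f = 1/5 with slerp weights a = sin((1−f)δ)/sin δ ≈ 1.345, b = sin(fδ)/sin δ ≈ 0.642.
p = a·p₁ + b·p₂ ≈ (0.000, -0.891, 0.454); φ = arcsin(p_z) ≈ 27.00°, λ = atan2(p_y, p_x) ≈ -90.00°.

≈ 27°N, 90°W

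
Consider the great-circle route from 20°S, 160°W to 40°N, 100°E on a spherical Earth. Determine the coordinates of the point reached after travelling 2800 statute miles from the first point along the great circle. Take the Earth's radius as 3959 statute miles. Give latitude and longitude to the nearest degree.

≈ 6°N, 168°E

The haversine formula gives a central angle δ ≈ 1.923 rad (110.2°) between the endpoints. The total great-circle distance is δ·R ≈ 1.923 × 3959 ≈ 7613 mi, so the target fraction is f = 2800/7613 ≈ 0.368.
Interpolate at f ≈ 0.368 with slerp weights a = sin((1−f)δ)/sin δ ≈ 0.999, b = sin(fδ)/sin δ ≈ 0.692.
p = a·p₁ + b·p₂ ≈ (-0.974, 0.201, 0.103); φ = arcsin(p_z) ≈ 5.93°, λ = atan2(p_y, p_x) ≈ 168.33°.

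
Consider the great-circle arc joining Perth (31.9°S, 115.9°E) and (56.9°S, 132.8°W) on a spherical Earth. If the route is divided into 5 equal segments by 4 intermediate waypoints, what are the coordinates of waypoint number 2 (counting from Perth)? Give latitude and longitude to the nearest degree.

From cos δ = sin φ₁ sin φ₂ + cos φ₁ cos φ₂ cos Δλ, the central angle is δ ≈ 1.293 rad (74.1°).
Interpolate at f = 2/5 with slerp weights a = sin((1−f)δ)/sin δ ≈ 0.728, b = sin(fδ)/sin δ ≈ 0.514.
p = a·p₁ + b·p₂ ≈ (-0.461, 0.350, -0.816); φ = arcsin(p_z) ≈ -54.64°, λ = atan2(p_y, p_x) ≈ 142.77°.

≈ (55°S, 143°E)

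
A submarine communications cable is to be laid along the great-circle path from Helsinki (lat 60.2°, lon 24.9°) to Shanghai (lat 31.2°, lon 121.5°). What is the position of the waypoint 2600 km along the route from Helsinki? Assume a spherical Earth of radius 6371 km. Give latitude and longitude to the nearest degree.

Write both endpoints as unit vectors p₁, p₂ with components (cos φ cos λ, cos φ sin λ, sin φ).
The central angle between the endpoints is δ = arccos(p₁·p₂) ≈ 1.159 rad (66.4°). The total great-circle distance is δ·R ≈ 1.159 × 6371 ≈ 7381 km, so the target fraction is f = 2600/7381 ≈ 0.352.
Interpolate at f ≈ 0.352 with slerp weights a = sin((1−f)δ)/sin δ ≈ 0.744, b = sin(fδ)/sin δ ≈ 0.433.
p = a·p₁ + b·p₂ ≈ (0.142, 0.472, 0.870); φ = arcsin(p_z) ≈ 60.49°, λ = atan2(p_y, p_x) ≈ 73.25°.

≈ lat 60°, lon 73°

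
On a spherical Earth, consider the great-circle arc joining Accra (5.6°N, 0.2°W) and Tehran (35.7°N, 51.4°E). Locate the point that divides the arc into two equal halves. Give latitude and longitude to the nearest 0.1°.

Convert each endpoint to a unit vector on the sphere (x = cos φ cos λ, y = cos φ sin λ, z = sin φ).
The central angle between the endpoints is δ = arccos(p₁·p₂) ≈ 0.978 rad (56.0°).
Interpolate at f = 1/2 with slerp weights a = sin((1−f)δ)/sin δ ≈ 0.566, b = sin(fδ)/sin δ ≈ 0.566.
p = a·p₁ + b·p₂ ≈ (0.851, 0.357, 0.386); φ = arcsin(p_z) ≈ 22.69°, λ = atan2(p_y, p_x) ≈ 22.80°.

≈ 22.7°N, 22.8°E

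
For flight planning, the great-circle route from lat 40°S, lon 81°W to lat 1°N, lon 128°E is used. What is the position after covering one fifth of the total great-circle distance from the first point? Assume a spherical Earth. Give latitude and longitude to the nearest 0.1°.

The haversine formula gives a central angle δ ≈ 2.320 rad (132.9°) between the endpoints.
Interpolate at f = 1/5 with slerp weights a = sin((1−f)δ)/sin δ ≈ 1.311, b = sin(fδ)/sin δ ≈ 0.611.
p = a·p₁ + b·p₂ ≈ (-0.219, -0.510, -0.832); φ = arcsin(p_z) ≈ -56.28°, λ = atan2(p_y, p_x) ≈ -113.26°.

≈ lat 56.3°S, lon 113.3°W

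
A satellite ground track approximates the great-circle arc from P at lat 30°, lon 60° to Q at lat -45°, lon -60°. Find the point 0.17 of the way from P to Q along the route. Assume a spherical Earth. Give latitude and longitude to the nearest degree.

Convert each endpoint to a unit vector on the sphere (x = cos φ cos λ, y = cos φ sin λ, z = sin φ).
The central angle between the endpoints is δ = arccos(p₁·p₂) ≈ 2.291 rad (131.3°).
Interpolate at f = 0.17 with slerp weights a = sin((1−f)δ)/sin δ ≈ 1.258, b = sin(fδ)/sin δ ≈ 0.505.
p = a·p₁ + b·p₂ ≈ (0.724, 0.634, 0.272); φ = arcsin(p_z) ≈ 15.78°, λ = atan2(p_y, p_x) ≈ 41.24°.

≈ lat 16°, lon 41°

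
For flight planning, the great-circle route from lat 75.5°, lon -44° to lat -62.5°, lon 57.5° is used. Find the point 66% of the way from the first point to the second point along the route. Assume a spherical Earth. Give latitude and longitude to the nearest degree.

≈ lat -14°, lon 33°

Write both endpoints as unit vectors p₁, p₂ with components (cos φ cos λ, cos φ sin λ, sin φ).
The central angle between the endpoints is δ = arccos(p₁·p₂) ≈ 2.650 rad (151.9°).
Interpolate at f = 0.66 with slerp weights a = sin((1−f)δ)/sin δ ≈ 1.662, b = sin(fδ)/sin δ ≈ 2.087.
p = a·p₁ + b·p₂ ≈ (0.817, 0.523, -0.241); φ = arcsin(p_z) ≈ -13.97°, λ = atan2(p_y, p_x) ≈ 32.64°.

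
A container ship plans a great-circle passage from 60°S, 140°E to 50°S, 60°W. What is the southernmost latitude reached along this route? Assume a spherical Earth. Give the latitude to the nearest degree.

The great circle lies in the plane with unit normal n̂ = (p₁ × p₂)/|p₁ × p₂|.
Here n̂_z ≈ +0.118; the vertex latitude is φ_max = arccos|n̂_z| ≈ 83.2°.
Check via Clairaut: cos φ_max = |cos φ₁| · sin C = cos(60.0°)·sin(166.4°) ≈ 0.118, again giving ≈ 83.2°.

≈ 83°S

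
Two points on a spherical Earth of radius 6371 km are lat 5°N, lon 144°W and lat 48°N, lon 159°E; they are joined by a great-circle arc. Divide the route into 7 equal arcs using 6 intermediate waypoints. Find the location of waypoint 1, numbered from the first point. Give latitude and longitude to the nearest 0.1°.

Convert each endpoint to a unit vector on the sphere (x = cos φ cos λ, y = cos φ sin λ, z = sin φ).
The central angle between the endpoints is δ = arccos(p₁·p₂) ≈ 1.129 rad (64.7°).
Interpolate at f = 1/7 with slerp weights a = sin((1−f)δ)/sin δ ≈ 0.911, b = sin(fδ)/sin δ ≈ 0.178.
p = a·p₁ + b·p₂ ≈ (-0.845, -0.491, 0.211); φ = arcsin(p_z) ≈ 12.20°, λ = atan2(p_y, p_x) ≈ -149.85°.

≈ lat 12.2°N, lon 149.9°W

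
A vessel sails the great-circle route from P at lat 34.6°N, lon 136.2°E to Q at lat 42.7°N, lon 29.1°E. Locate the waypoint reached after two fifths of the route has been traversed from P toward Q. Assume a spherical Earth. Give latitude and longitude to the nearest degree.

≈ lat 51°N, lon 99°E

Write both endpoints as unit vectors p₁, p₂ with components (cos φ cos λ, cos φ sin λ, sin φ).
The central angle between the endpoints is δ = arccos(p₁·p₂) ≈ 1.362 rad (78.0°).
Interpolate at f = 2/5 with slerp weights a = sin((1−f)δ)/sin δ ≈ 0.745, b = sin(fδ)/sin δ ≈ 0.530.
p = a·p₁ + b·p₂ ≈ (-0.103, 0.614, 0.783); φ = arcsin(p_z) ≈ 51.50°, λ = atan2(p_y, p_x) ≈ 99.49°.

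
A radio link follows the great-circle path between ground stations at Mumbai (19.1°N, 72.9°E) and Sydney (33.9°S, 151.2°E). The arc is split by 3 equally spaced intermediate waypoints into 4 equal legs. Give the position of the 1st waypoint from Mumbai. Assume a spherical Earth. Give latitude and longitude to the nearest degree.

≈ 5°N, 91°E

Write both endpoints as unit vectors p₁, p₂ with components (cos φ cos λ, cos φ sin λ, sin φ).
The central angle between the endpoints is δ = arccos(p₁·p₂) ≈ 1.594 rad (91.3°).
Interpolate at f = 1/4 with slerp weights a = sin((1−f)δ)/sin δ ≈ 0.931, b = sin(fδ)/sin δ ≈ 0.388.
p = a·p₁ + b·p₂ ≈ (-0.024, 0.996, 0.088); φ = arcsin(p_z) ≈ 5.05°, λ = atan2(p_y, p_x) ≈ 91.37°.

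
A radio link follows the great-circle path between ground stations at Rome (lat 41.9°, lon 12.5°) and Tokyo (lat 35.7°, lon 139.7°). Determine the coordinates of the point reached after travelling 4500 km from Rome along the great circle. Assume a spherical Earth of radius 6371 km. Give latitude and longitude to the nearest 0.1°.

≈ lat 61.2°, lon 73.2°

Write both endpoints as unit vectors p₁, p₂ with components (cos φ cos λ, cos φ sin λ, sin φ).
The central angle between the endpoints is δ = arccos(p₁·p₂) ≈ 1.547 rad (88.6°). The total great-circle distance is δ·R ≈ 1.547 × 6371 ≈ 9853 km, so the target fraction is f = 4500/9853 ≈ 0.457.
Interpolate at f ≈ 0.457 with slerp weights a = sin((1−f)δ)/sin δ ≈ 0.745, b = sin(fδ)/sin δ ≈ 0.649.
p = a·p₁ + b·p₂ ≈ (0.139, 0.461, 0.876); φ = arcsin(p_z) ≈ 61.21°, λ = atan2(p_y, p_x) ≈ 73.19°.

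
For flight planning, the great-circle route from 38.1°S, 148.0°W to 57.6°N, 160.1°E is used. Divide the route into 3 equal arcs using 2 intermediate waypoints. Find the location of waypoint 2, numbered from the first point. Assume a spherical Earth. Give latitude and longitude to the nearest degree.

Convert each endpoint to a unit vector on the sphere (x = cos φ cos λ, y = cos φ sin λ, z = sin φ).
The central angle between the endpoints is δ = arccos(p₁·p₂) ≈ 1.835 rad (105.1°).
Interpolate at f = 2/3 with slerp weights a = sin((1−f)δ)/sin δ ≈ 0.595, b = sin(fδ)/sin δ ≈ 0.974.
p = a·p₁ + b·p₂ ≈ (-0.888, -0.070, 0.455); φ = arcsin(p_z) ≈ 27.08°, λ = atan2(p_y, p_x) ≈ -175.47°.

≈ 27°N, 175°W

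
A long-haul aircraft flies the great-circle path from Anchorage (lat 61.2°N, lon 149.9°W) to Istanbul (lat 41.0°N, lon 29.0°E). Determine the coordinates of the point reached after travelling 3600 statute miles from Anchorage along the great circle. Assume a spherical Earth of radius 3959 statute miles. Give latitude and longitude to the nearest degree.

Convert each endpoint to a unit vector on the sphere (x = cos φ cos λ, y = cos φ sin λ, z = sin φ).
The central angle between the endpoints is δ = arccos(p₁·p₂) ≈ 1.358 rad (77.8°). The total great-circle distance is δ·R ≈ 1.358 × 3959 ≈ 5376 mi, so the target fraction is f = 3600/5376 ≈ 0.670.
Interpolate at f ≈ 0.670 with slerp weights a = sin((1−f)δ)/sin δ ≈ 0.444, b = sin(fδ)/sin δ ≈ 0.807.
p = a·p₁ + b·p₂ ≈ (0.348, 0.188, 0.918); φ = arcsin(p_z) ≈ 66.69°, λ = atan2(p_y, p_x) ≈ 28.41°.

≈ lat 67°N, lon 28°E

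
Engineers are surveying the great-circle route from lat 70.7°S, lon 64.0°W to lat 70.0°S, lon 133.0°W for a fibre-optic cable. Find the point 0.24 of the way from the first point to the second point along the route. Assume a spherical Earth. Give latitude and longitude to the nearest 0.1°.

From cos δ = sin φ₁ sin φ₂ + cos φ₁ cos φ₂ cos Δλ, the central angle is δ ≈ 0.383 rad (22.0°).
Interpolate at f = 0.24 with slerp weights a = sin((1−f)δ)/sin δ ≈ 0.768, b = sin(fδ)/sin δ ≈ 0.246.
p = a·p₁ + b·p₂ ≈ (0.054, -0.290, -0.956); φ = arcsin(p_z) ≈ -72.87°, λ = atan2(p_y, p_x) ≈ -79.44°.

≈ lat 72.9°S, lon 79.4°W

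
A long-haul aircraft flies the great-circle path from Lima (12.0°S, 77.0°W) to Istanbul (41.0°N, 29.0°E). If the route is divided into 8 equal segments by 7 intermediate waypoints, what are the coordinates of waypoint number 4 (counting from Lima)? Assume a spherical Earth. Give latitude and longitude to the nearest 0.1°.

Write both endpoints as unit vectors p₁, p₂ with components (cos φ cos λ, cos φ sin λ, sin φ).
The central angle between the endpoints is δ = arccos(p₁·p₂) ≈ 1.918 rad (109.9°).
Interpolate at f = 4/8 with slerp weights a = sin((1−f)δ)/sin δ ≈ 0.870, b = sin(fδ)/sin δ ≈ 0.870.
p = a·p₁ + b·p₂ ≈ (0.766, -0.511, 0.390); φ = arcsin(p_z) ≈ 22.96°, λ = atan2(p_y, p_x) ≈ -33.71°.

≈ 23.0°N, 33.7°W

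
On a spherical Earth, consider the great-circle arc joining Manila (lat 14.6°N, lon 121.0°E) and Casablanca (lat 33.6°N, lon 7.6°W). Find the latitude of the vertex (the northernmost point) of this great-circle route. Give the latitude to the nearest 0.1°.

The great circle lies in the plane with unit normal n̂ = (p₁ × p₂)/|p₁ × p₂|.
Here n̂_z ≈ -0.676; the vertex latitude is φ_max = arccos|n̂_z| ≈ 47.5°.
Check via Clairaut: cos φ_max = |cos φ₁| · sin C = cos(14.6°)·sin(44.3°) ≈ 0.676, again giving ≈ 47.5°.

≈ 47.5°N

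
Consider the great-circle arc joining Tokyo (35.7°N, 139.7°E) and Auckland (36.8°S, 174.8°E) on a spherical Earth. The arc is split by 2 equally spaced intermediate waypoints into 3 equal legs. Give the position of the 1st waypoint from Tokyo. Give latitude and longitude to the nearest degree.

The haversine formula gives a central angle δ ≈ 1.387 rad (79.5°) between the endpoints.
Interpolate at f = 1/3 with slerp weights a = sin((1−f)δ)/sin δ ≈ 0.812, b = sin(fδ)/sin δ ≈ 0.454.
p = a·p₁ + b·p₂ ≈ (-0.865, 0.460, 0.202); φ = arcsin(p_z) ≈ 11.66°, λ = atan2(p_y, p_x) ≈ 152.02°.

≈ (12°N, 152°E)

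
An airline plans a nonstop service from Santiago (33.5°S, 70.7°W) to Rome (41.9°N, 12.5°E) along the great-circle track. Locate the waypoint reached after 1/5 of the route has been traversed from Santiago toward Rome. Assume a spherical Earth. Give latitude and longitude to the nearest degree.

≈ 19°S, 53°W

The haversine formula gives a central angle δ ≈ 1.870 rad (107.2°) between the endpoints.
Interpolate at f = 1/5 with slerp weights a = sin((1−f)δ)/sin δ ≈ 1.044, b = sin(fδ)/sin δ ≈ 0.382.
p = a·p₁ + b·p₂ ≈ (0.566, -0.760, -0.321); φ = arcsin(p_z) ≈ -18.70°, λ = atan2(p_y, p_x) ≈ -53.34°.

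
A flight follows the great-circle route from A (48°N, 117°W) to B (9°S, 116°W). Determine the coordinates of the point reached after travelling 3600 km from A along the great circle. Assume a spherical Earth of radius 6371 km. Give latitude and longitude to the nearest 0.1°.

Convert each endpoint to a unit vector on the sphere (x = cos φ cos λ, y = cos φ sin λ, z = sin φ).
The central angle between the endpoints is δ = arccos(p₁·p₂) ≈ 0.995 rad (57.0°). The total great-circle distance is δ·R ≈ 0.995 × 6371 ≈ 6339 km, so the target fraction is f = 3600/6339 ≈ 0.568.
Interpolate at f ≈ 0.568 with slerp weights a = sin((1−f)δ)/sin δ ≈ 0.497, b = sin(fδ)/sin δ ≈ 0.638.
p = a·p₁ + b·p₂ ≈ (-0.427, -0.863, 0.269); φ = arcsin(p_z) ≈ 15.63°, λ = atan2(p_y, p_x) ≈ -116.35°.

≈ (15.6°N, 116.3°W)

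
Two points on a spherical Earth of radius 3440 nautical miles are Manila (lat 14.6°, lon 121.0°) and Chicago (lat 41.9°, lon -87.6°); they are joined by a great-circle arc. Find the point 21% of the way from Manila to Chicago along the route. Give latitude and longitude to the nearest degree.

From cos δ = sin φ₁ sin φ₂ + cos φ₁ cos φ₂ cos Δλ, the central angle is δ ≈ 2.053 rad (117.6°).
Interpolate at f = 0.21 with slerp weights a = sin((1−f)δ)/sin δ ≈ 1.127, b = sin(fδ)/sin δ ≈ 0.472.
p = a·p₁ + b·p₂ ≈ (-0.547, 0.584, 0.599); φ = arcsin(p_z) ≈ 36.82°, λ = atan2(p_y, p_x) ≈ 133.12°.

≈ lat 37°, lon 133°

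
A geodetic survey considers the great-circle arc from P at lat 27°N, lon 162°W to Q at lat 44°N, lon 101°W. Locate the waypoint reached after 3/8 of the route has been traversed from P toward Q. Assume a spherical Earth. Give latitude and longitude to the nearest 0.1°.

≈ lat 37.0°N, lon 142.6°W

Convert each endpoint to a unit vector on the sphere (x = cos φ cos λ, y = cos φ sin λ, z = sin φ).
The central angle between the endpoints is δ = arccos(p₁·p₂) ≈ 0.894 rad (51.2°).
Interpolate at f = 3/8 with slerp weights a = sin((1−f)δ)/sin δ ≈ 0.680, b = sin(fδ)/sin δ ≈ 0.422.
p = a·p₁ + b·p₂ ≈ (-0.634, -0.485, 0.602); φ = arcsin(p_z) ≈ 37.01°, λ = atan2(p_y, p_x) ≈ -142.58°.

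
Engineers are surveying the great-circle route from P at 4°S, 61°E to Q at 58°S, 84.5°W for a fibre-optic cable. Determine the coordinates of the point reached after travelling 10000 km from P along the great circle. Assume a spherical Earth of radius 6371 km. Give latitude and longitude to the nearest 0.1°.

From cos δ = sin φ₁ sin φ₂ + cos φ₁ cos φ₂ cos Δλ, the central angle is δ ≈ 1.957 rad (112.1°). The total great-circle distance is δ·R ≈ 1.957 × 6371 ≈ 12467 km, so the target fraction is f = 10000/12467 ≈ 0.802.
Interpolate at f ≈ 0.802 with slerp weights a = sin((1−f)δ)/sin δ ≈ 0.408, b = sin(fδ)/sin δ ≈ 1.079.
p = a·p₁ + b·p₂ ≈ (0.252, -0.214, -0.944); φ = arcsin(p_z) ≈ -70.71°, λ = atan2(p_y, p_x) ≈ -40.31°.

≈ 70.7°S, 40.3°W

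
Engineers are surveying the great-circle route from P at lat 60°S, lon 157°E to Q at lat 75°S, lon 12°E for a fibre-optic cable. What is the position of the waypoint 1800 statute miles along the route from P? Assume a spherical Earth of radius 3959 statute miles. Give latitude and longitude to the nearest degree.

Convert each endpoint to a unit vector on the sphere (x = cos φ cos λ, y = cos φ sin λ, z = sin φ).
The central angle between the endpoints is δ = arccos(p₁·p₂) ≈ 0.752 rad (43.1°). The total great-circle distance is δ·R ≈ 0.752 × 3959 ≈ 2976 mi, so the target fraction is f = 1800/2976 ≈ 0.605.
Interpolate at f ≈ 0.605 with slerp weights a = sin((1−f)δ)/sin δ ≈ 0.429, b = sin(fδ)/sin δ ≈ 0.643.
p = a·p₁ + b·p₂ ≈ (-0.034, 0.118, -0.992); φ = arcsin(p_z) ≈ -82.92°, λ = atan2(p_y, p_x) ≈ 106.24°.

≈ lat 83°S, lon 106°E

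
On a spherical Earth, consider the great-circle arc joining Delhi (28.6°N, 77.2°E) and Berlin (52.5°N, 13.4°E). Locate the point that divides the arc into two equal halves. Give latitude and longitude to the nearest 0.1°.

Convert each endpoint to a unit vector on the sphere (x = cos φ cos λ, y = cos φ sin λ, z = sin φ).
The central angle between the endpoints is δ = arccos(p₁·p₂) ≈ 0.907 rad (52.0°).
Interpolate at f = 1/2 with slerp weights a = sin((1−f)δ)/sin δ ≈ 0.556, b = sin(fδ)/sin δ ≈ 0.556.
p = a·p₁ + b·p₂ ≈ (0.438, 0.555, 0.708); φ = arcsin(p_z) ≈ 45.04°, λ = atan2(p_y, p_x) ≈ 51.73°.

≈ 45.0°N, 51.7°E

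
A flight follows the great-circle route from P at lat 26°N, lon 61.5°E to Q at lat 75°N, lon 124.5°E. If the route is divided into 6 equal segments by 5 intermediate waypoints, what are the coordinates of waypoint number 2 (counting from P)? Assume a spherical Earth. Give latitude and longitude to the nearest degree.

≈ lat 44°N, lon 69°E

Write both endpoints as unit vectors p₁, p₂ with components (cos φ cos λ, cos φ sin λ, sin φ).
The central angle between the endpoints is δ = arccos(p₁·p₂) ≈ 1.013 rad (58.1°).
Interpolate at f = 2/6 with slerp weights a = sin((1−f)δ)/sin δ ≈ 0.737, b = sin(fδ)/sin δ ≈ 0.391.
p = a·p₁ + b·p₂ ≈ (0.259, 0.665, 0.700); φ = arcsin(p_z) ≈ 44.45°, λ = atan2(p_y, p_x) ≈ 68.75°.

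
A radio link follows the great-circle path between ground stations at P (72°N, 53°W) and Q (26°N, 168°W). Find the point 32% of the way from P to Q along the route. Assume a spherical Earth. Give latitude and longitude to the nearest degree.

From cos δ = sin φ₁ sin φ₂ + cos φ₁ cos φ₂ cos Δλ, the central angle is δ ≈ 1.267 rad (72.6°).
Interpolate at f = 0.32 with slerp weights a = sin((1−f)δ)/sin δ ≈ 0.795, b = sin(fδ)/sin δ ≈ 0.413.
p = a·p₁ + b·p₂ ≈ (-0.215, -0.273, 0.937); φ = arcsin(p_z) ≈ 69.63°, λ = atan2(p_y, p_x) ≈ -128.23°.

≈ (70°N, 128°W)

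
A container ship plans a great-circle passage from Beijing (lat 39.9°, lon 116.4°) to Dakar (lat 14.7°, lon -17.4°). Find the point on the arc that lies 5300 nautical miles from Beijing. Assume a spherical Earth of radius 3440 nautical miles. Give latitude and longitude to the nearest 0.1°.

From cos δ = sin φ₁ sin φ₂ + cos φ₁ cos φ₂ cos Δλ, the central angle is δ ≈ 1.929 rad (110.5°). The total great-circle distance is δ·R ≈ 1.929 × 3440 ≈ 6637 nmi, so the target fraction is f = 5300/6637 ≈ 0.799.
Interpolate at f ≈ 0.799 with slerp weights a = sin((1−f)δ)/sin δ ≈ 0.405, b = sin(fδ)/sin δ ≈ 1.067.
p = a·p₁ + b·p₂ ≈ (0.847, -0.031, 0.530); φ = arcsin(p_z) ≈ 32.03°, λ = atan2(p_y, p_x) ≈ -2.08°.

≈ lat 32.0°, lon -2.1°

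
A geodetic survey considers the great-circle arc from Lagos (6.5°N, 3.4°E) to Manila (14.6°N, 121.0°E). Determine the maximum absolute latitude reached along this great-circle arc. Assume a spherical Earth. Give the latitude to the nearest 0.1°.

The great circle lies in the plane with unit normal n̂ = (p₁ × p₂)/|p₁ × p₂|.
Here n̂_z ≈ +0.937; the vertex latitude is φ_max = arccos|n̂_z| ≈ 20.4°.
Check via Clairaut: cos φ_max = |cos φ₁| · sin C = cos(6.5°)·sin(70.6°) ≈ 0.937, again giving ≈ 20.4°.

≈ 20.4°N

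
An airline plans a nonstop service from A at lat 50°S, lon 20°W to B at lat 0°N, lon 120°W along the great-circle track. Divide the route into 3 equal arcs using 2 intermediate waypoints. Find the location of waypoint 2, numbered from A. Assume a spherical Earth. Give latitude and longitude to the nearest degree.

Write both endpoints as unit vectors p₁, p₂ with components (cos φ cos λ, cos φ sin λ, sin φ).
The central angle between the endpoints is δ = arccos(p₁·p₂) ≈ 1.683 rad (96.4°).
Interpolate at f = 2/3 with slerp weights a = sin((1−f)δ)/sin δ ≈ 0.535, b = sin(fδ)/sin δ ≈ 0.907.
p = a·p₁ + b·p₂ ≈ (-0.130, -0.903, -0.410); φ = arcsin(p_z) ≈ -24.21°, λ = atan2(p_y, p_x) ≈ -98.19°.

≈ lat 24°S, lon 98°W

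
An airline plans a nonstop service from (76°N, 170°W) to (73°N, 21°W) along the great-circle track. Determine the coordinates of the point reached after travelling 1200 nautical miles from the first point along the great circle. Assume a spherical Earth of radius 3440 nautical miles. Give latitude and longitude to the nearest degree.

Convert each endpoint to a unit vector on the sphere (x = cos φ cos λ, y = cos φ sin λ, z = sin φ).
The central angle between the endpoints is δ = arccos(p₁·p₂) ≈ 0.521 rad (29.9°). The total great-circle distance is δ·R ≈ 0.521 × 3440 ≈ 1793 nmi, so the target fraction is f = 1200/1793 ≈ 0.669.
Interpolate at f ≈ 0.669 with slerp weights a = sin((1−f)δ)/sin δ ≈ 0.344, b = sin(fδ)/sin δ ≈ 0.687.
p = a·p₁ + b·p₂ ≈ (0.105, -0.086, 0.991); φ = arcsin(p_z) ≈ 82.17°, λ = atan2(p_y, p_x) ≈ -39.35°.

≈ (82°N, 39°W)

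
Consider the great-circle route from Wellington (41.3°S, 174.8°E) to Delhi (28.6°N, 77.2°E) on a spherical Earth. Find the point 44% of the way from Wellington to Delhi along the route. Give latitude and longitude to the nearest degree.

≈ (14°S, 126°E)

Convert each endpoint to a unit vector on the sphere (x = cos φ cos λ, y = cos φ sin λ, z = sin φ).
The central angle between the endpoints is δ = arccos(p₁·p₂) ≈ 1.986 rad (113.8°).
Interpolate at f = 0.44 with slerp weights a = sin((1−f)δ)/sin δ ≈ 0.980, b = sin(fδ)/sin δ ≈ 0.838.
p = a·p₁ + b·p₂ ≈ (-0.570, 0.784, -0.246); φ = arcsin(p_z) ≈ -14.22°, λ = atan2(p_y, p_x) ≈ 126.02°.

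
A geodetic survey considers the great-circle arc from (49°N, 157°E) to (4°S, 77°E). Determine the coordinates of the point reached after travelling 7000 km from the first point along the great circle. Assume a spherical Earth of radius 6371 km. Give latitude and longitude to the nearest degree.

≈ (14°N, 92°E)

Write both endpoints as unit vectors p₁, p₂ with components (cos φ cos λ, cos φ sin λ, sin φ).
The central angle between the endpoints is δ = arccos(p₁·p₂) ≈ 1.510 rad (86.5°). The total great-circle distance is δ·R ≈ 1.510 × 6371 ≈ 9619 km, so the target fraction is f = 7000/9619 ≈ 0.728.
Interpolate at f ≈ 0.728 with slerp weights a = sin((1−f)δ)/sin δ ≈ 0.400, b = sin(fδ)/sin δ ≈ 0.892.
p = a·p₁ + b·p₂ ≈ (-0.042, 0.970, 0.240); φ = arcsin(p_z) ≈ 13.88°, λ = atan2(p_y, p_x) ≈ 92.45°.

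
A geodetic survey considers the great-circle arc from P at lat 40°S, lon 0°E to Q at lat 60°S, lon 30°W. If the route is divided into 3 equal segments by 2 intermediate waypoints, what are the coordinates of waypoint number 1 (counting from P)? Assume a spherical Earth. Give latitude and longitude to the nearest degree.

The haversine formula gives a central angle δ ≈ 0.477 rad (27.3°) between the endpoints.
Interpolate at f = 1/3 with slerp weights a = sin((1−f)δ)/sin δ ≈ 0.681, b = sin(fδ)/sin δ ≈ 0.345.
p = a·p₁ + b·p₂ ≈ (0.671, -0.086, -0.736); φ = arcsin(p_z) ≈ -47.43°, λ = atan2(p_y, p_x) ≈ -7.32°.

≈ lat 47°S, lon 7°W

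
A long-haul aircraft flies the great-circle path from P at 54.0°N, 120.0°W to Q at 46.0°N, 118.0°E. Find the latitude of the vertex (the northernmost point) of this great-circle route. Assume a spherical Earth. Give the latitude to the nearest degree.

The great circle lies in the plane with unit normal n̂ = (p₁ × p₂)/|p₁ × p₂|.
Here n̂_z ≈ -0.372; the vertex latitude is φ_max = arccos|n̂_z| ≈ 68.2°.
Check via Clairaut: cos φ_max = |cos φ₁| · sin C = cos(54.0°)·sin(39.3°) ≈ 0.372, again giving ≈ 68.2°.

≈ 68°N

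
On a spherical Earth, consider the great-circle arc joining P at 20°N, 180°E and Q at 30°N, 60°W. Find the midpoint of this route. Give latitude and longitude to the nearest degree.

≈ 43°N, 124°W

The haversine formula gives a central angle δ ≈ 1.809 rad (103.6°) between the endpoints.
Interpolate at f = 1/2 with slerp weights a = sin((1−f)δ)/sin δ ≈ 0.809, b = sin(fδ)/sin δ ≈ 0.809.
p = a·p₁ + b·p₂ ≈ (-0.410, -0.607, 0.681); φ = arcsin(p_z) ≈ 42.93°, λ = atan2(p_y, p_x) ≈ -124.04°.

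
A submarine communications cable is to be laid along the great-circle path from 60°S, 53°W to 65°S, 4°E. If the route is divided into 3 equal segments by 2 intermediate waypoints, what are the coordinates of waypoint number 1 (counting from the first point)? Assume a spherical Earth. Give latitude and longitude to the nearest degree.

≈ 64°S, 37°W

Convert each endpoint to a unit vector on the sphere (x = cos φ cos λ, y = cos φ sin λ, z = sin φ).
The central angle between the endpoints is δ = arccos(p₁·p₂) ≈ 0.451 rad (25.8°).
Interpolate at f = 1/3 with slerp weights a = sin((1−f)δ)/sin δ ≈ 0.679, b = sin(fδ)/sin δ ≈ 0.344.
p = a·p₁ + b·p₂ ≈ (0.349, -0.261, -0.900); φ = arcsin(p_z) ≈ -64.14°, λ = atan2(p_y, p_x) ≈ -36.79°.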